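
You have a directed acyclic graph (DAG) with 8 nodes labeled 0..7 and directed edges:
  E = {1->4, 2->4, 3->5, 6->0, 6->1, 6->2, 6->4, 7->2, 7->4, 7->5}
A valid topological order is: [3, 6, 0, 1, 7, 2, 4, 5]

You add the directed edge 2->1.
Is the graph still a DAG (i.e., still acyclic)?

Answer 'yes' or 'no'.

Given toposort: [3, 6, 0, 1, 7, 2, 4, 5]
Position of 2: index 5; position of 1: index 3
New edge 2->1: backward (u after v in old order)
Backward edge: old toposort is now invalid. Check if this creates a cycle.
Does 1 already reach 2? Reachable from 1: [1, 4]. NO -> still a DAG (reorder needed).
Still a DAG? yes

Answer: yes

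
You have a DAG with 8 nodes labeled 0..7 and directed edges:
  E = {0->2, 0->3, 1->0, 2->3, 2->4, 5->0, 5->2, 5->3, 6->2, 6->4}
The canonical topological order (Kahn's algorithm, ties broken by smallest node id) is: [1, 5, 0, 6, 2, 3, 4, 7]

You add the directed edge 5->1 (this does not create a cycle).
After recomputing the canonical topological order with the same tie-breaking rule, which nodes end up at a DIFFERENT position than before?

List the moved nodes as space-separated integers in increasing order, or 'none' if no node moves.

Answer: 1 5

Derivation:
Old toposort: [1, 5, 0, 6, 2, 3, 4, 7]
Added edge 5->1
Recompute Kahn (smallest-id tiebreak):
  initial in-degrees: [2, 1, 3, 3, 2, 0, 0, 0]
  ready (indeg=0): [5, 6, 7]
  pop 5: indeg[0]->1; indeg[1]->0; indeg[2]->2; indeg[3]->2 | ready=[1, 6, 7] | order so far=[5]
  pop 1: indeg[0]->0 | ready=[0, 6, 7] | order so far=[5, 1]
  pop 0: indeg[2]->1; indeg[3]->1 | ready=[6, 7] | order so far=[5, 1, 0]
  pop 6: indeg[2]->0; indeg[4]->1 | ready=[2, 7] | order so far=[5, 1, 0, 6]
  pop 2: indeg[3]->0; indeg[4]->0 | ready=[3, 4, 7] | order so far=[5, 1, 0, 6, 2]
  pop 3: no out-edges | ready=[4, 7] | order so far=[5, 1, 0, 6, 2, 3]
  pop 4: no out-edges | ready=[7] | order so far=[5, 1, 0, 6, 2, 3, 4]
  pop 7: no out-edges | ready=[] | order so far=[5, 1, 0, 6, 2, 3, 4, 7]
New canonical toposort: [5, 1, 0, 6, 2, 3, 4, 7]
Compare positions:
  Node 0: index 2 -> 2 (same)
  Node 1: index 0 -> 1 (moved)
  Node 2: index 4 -> 4 (same)
  Node 3: index 5 -> 5 (same)
  Node 4: index 6 -> 6 (same)
  Node 5: index 1 -> 0 (moved)
  Node 6: index 3 -> 3 (same)
  Node 7: index 7 -> 7 (same)
Nodes that changed position: 1 5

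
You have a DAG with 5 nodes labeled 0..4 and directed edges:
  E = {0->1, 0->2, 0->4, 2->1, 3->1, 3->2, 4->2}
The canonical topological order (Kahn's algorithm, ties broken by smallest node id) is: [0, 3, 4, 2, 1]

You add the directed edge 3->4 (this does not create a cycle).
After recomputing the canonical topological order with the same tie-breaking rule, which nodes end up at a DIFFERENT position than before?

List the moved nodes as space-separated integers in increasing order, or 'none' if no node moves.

Old toposort: [0, 3, 4, 2, 1]
Added edge 3->4
Recompute Kahn (smallest-id tiebreak):
  initial in-degrees: [0, 3, 3, 0, 2]
  ready (indeg=0): [0, 3]
  pop 0: indeg[1]->2; indeg[2]->2; indeg[4]->1 | ready=[3] | order so far=[0]
  pop 3: indeg[1]->1; indeg[2]->1; indeg[4]->0 | ready=[4] | order so far=[0, 3]
  pop 4: indeg[2]->0 | ready=[2] | order so far=[0, 3, 4]
  pop 2: indeg[1]->0 | ready=[1] | order so far=[0, 3, 4, 2]
  pop 1: no out-edges | ready=[] | order so far=[0, 3, 4, 2, 1]
New canonical toposort: [0, 3, 4, 2, 1]
Compare positions:
  Node 0: index 0 -> 0 (same)
  Node 1: index 4 -> 4 (same)
  Node 2: index 3 -> 3 (same)
  Node 3: index 1 -> 1 (same)
  Node 4: index 2 -> 2 (same)
Nodes that changed position: none

Answer: none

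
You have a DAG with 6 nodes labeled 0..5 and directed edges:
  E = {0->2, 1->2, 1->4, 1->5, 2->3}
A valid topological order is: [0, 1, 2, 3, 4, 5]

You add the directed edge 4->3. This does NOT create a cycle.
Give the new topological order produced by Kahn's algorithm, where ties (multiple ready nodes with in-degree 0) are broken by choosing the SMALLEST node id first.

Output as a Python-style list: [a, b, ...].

Old toposort: [0, 1, 2, 3, 4, 5]
Added edge: 4->3
Position of 4 (4) > position of 3 (3). Must reorder: 4 must now come before 3.
Run Kahn's algorithm (break ties by smallest node id):
  initial in-degrees: [0, 0, 2, 2, 1, 1]
  ready (indeg=0): [0, 1]
  pop 0: indeg[2]->1 | ready=[1] | order so far=[0]
  pop 1: indeg[2]->0; indeg[4]->0; indeg[5]->0 | ready=[2, 4, 5] | order so far=[0, 1]
  pop 2: indeg[3]->1 | ready=[4, 5] | order so far=[0, 1, 2]
  pop 4: indeg[3]->0 | ready=[3, 5] | order so far=[0, 1, 2, 4]
  pop 3: no out-edges | ready=[5] | order so far=[0, 1, 2, 4, 3]
  pop 5: no out-edges | ready=[] | order so far=[0, 1, 2, 4, 3, 5]
  Result: [0, 1, 2, 4, 3, 5]

Answer: [0, 1, 2, 4, 3, 5]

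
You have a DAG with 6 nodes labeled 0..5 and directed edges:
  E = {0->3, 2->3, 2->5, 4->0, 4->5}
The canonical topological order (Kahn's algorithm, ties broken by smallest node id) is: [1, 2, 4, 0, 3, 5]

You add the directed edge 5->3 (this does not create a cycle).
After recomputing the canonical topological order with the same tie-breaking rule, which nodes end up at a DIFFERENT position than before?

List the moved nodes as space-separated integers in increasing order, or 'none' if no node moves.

Old toposort: [1, 2, 4, 0, 3, 5]
Added edge 5->3
Recompute Kahn (smallest-id tiebreak):
  initial in-degrees: [1, 0, 0, 3, 0, 2]
  ready (indeg=0): [1, 2, 4]
  pop 1: no out-edges | ready=[2, 4] | order so far=[1]
  pop 2: indeg[3]->2; indeg[5]->1 | ready=[4] | order so far=[1, 2]
  pop 4: indeg[0]->0; indeg[5]->0 | ready=[0, 5] | order so far=[1, 2, 4]
  pop 0: indeg[3]->1 | ready=[5] | order so far=[1, 2, 4, 0]
  pop 5: indeg[3]->0 | ready=[3] | order so far=[1, 2, 4, 0, 5]
  pop 3: no out-edges | ready=[] | order so far=[1, 2, 4, 0, 5, 3]
New canonical toposort: [1, 2, 4, 0, 5, 3]
Compare positions:
  Node 0: index 3 -> 3 (same)
  Node 1: index 0 -> 0 (same)
  Node 2: index 1 -> 1 (same)
  Node 3: index 4 -> 5 (moved)
  Node 4: index 2 -> 2 (same)
  Node 5: index 5 -> 4 (moved)
Nodes that changed position: 3 5

Answer: 3 5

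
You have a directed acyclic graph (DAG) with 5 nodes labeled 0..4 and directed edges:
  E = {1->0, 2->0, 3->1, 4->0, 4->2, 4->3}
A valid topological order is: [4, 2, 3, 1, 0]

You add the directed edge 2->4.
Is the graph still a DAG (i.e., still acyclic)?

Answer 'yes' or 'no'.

Answer: no

Derivation:
Given toposort: [4, 2, 3, 1, 0]
Position of 2: index 1; position of 4: index 0
New edge 2->4: backward (u after v in old order)
Backward edge: old toposort is now invalid. Check if this creates a cycle.
Does 4 already reach 2? Reachable from 4: [0, 1, 2, 3, 4]. YES -> cycle!
Still a DAG? no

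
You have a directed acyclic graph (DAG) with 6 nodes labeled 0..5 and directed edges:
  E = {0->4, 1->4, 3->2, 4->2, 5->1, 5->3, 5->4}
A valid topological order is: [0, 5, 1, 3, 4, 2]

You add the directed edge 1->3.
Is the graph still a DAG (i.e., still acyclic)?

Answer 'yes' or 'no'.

Given toposort: [0, 5, 1, 3, 4, 2]
Position of 1: index 2; position of 3: index 3
New edge 1->3: forward
Forward edge: respects the existing order. Still a DAG, same toposort still valid.
Still a DAG? yes

Answer: yes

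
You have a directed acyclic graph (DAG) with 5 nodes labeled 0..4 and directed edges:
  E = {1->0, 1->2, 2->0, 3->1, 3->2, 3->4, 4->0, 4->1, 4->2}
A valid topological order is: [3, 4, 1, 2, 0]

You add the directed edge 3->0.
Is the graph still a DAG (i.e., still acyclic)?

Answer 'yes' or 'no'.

Given toposort: [3, 4, 1, 2, 0]
Position of 3: index 0; position of 0: index 4
New edge 3->0: forward
Forward edge: respects the existing order. Still a DAG, same toposort still valid.
Still a DAG? yes

Answer: yes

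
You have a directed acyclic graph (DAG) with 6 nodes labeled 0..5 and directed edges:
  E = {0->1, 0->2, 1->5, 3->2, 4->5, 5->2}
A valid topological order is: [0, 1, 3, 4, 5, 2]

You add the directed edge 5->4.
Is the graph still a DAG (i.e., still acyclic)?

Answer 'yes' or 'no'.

Answer: no

Derivation:
Given toposort: [0, 1, 3, 4, 5, 2]
Position of 5: index 4; position of 4: index 3
New edge 5->4: backward (u after v in old order)
Backward edge: old toposort is now invalid. Check if this creates a cycle.
Does 4 already reach 5? Reachable from 4: [2, 4, 5]. YES -> cycle!
Still a DAG? no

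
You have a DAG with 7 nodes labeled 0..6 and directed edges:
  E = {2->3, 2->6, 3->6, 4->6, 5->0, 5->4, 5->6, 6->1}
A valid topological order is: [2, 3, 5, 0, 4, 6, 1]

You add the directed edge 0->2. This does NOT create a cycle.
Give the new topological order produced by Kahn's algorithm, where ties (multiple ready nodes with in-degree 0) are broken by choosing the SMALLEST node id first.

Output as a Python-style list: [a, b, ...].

Answer: [5, 0, 2, 3, 4, 6, 1]

Derivation:
Old toposort: [2, 3, 5, 0, 4, 6, 1]
Added edge: 0->2
Position of 0 (3) > position of 2 (0). Must reorder: 0 must now come before 2.
Run Kahn's algorithm (break ties by smallest node id):
  initial in-degrees: [1, 1, 1, 1, 1, 0, 4]
  ready (indeg=0): [5]
  pop 5: indeg[0]->0; indeg[4]->0; indeg[6]->3 | ready=[0, 4] | order so far=[5]
  pop 0: indeg[2]->0 | ready=[2, 4] | order so far=[5, 0]
  pop 2: indeg[3]->0; indeg[6]->2 | ready=[3, 4] | order so far=[5, 0, 2]
  pop 3: indeg[6]->1 | ready=[4] | order so far=[5, 0, 2, 3]
  pop 4: indeg[6]->0 | ready=[6] | order so far=[5, 0, 2, 3, 4]
  pop 6: indeg[1]->0 | ready=[1] | order so far=[5, 0, 2, 3, 4, 6]
  pop 1: no out-edges | ready=[] | order so far=[5, 0, 2, 3, 4, 6, 1]
  Result: [5, 0, 2, 3, 4, 6, 1]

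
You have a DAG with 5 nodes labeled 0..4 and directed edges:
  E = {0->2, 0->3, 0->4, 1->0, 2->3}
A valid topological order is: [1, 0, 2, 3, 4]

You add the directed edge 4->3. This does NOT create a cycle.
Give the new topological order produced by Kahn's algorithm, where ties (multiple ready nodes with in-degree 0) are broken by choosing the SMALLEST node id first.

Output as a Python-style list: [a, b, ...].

Answer: [1, 0, 2, 4, 3]

Derivation:
Old toposort: [1, 0, 2, 3, 4]
Added edge: 4->3
Position of 4 (4) > position of 3 (3). Must reorder: 4 must now come before 3.
Run Kahn's algorithm (break ties by smallest node id):
  initial in-degrees: [1, 0, 1, 3, 1]
  ready (indeg=0): [1]
  pop 1: indeg[0]->0 | ready=[0] | order so far=[1]
  pop 0: indeg[2]->0; indeg[3]->2; indeg[4]->0 | ready=[2, 4] | order so far=[1, 0]
  pop 2: indeg[3]->1 | ready=[4] | order so far=[1, 0, 2]
  pop 4: indeg[3]->0 | ready=[3] | order so far=[1, 0, 2, 4]
  pop 3: no out-edges | ready=[] | order so far=[1, 0, 2, 4, 3]
  Result: [1, 0, 2, 4, 3]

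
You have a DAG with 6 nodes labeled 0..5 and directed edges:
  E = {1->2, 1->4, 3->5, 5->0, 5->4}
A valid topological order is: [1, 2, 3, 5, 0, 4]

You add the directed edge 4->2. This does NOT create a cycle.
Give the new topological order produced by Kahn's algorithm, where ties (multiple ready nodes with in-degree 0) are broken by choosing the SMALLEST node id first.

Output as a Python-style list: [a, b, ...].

Answer: [1, 3, 5, 0, 4, 2]

Derivation:
Old toposort: [1, 2, 3, 5, 0, 4]
Added edge: 4->2
Position of 4 (5) > position of 2 (1). Must reorder: 4 must now come before 2.
Run Kahn's algorithm (break ties by smallest node id):
  initial in-degrees: [1, 0, 2, 0, 2, 1]
  ready (indeg=0): [1, 3]
  pop 1: indeg[2]->1; indeg[4]->1 | ready=[3] | order so far=[1]
  pop 3: indeg[5]->0 | ready=[5] | order so far=[1, 3]
  pop 5: indeg[0]->0; indeg[4]->0 | ready=[0, 4] | order so far=[1, 3, 5]
  pop 0: no out-edges | ready=[4] | order so far=[1, 3, 5, 0]
  pop 4: indeg[2]->0 | ready=[2] | order so far=[1, 3, 5, 0, 4]
  pop 2: no out-edges | ready=[] | order so far=[1, 3, 5, 0, 4, 2]
  Result: [1, 3, 5, 0, 4, 2]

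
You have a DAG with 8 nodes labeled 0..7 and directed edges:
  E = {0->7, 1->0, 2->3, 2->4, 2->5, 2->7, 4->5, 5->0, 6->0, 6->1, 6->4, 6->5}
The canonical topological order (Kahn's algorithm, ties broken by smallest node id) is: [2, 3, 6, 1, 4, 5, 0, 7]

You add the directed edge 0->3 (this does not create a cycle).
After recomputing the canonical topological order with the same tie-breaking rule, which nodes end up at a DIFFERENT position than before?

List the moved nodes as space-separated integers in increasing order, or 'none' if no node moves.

Answer: 0 1 3 4 5 6

Derivation:
Old toposort: [2, 3, 6, 1, 4, 5, 0, 7]
Added edge 0->3
Recompute Kahn (smallest-id tiebreak):
  initial in-degrees: [3, 1, 0, 2, 2, 3, 0, 2]
  ready (indeg=0): [2, 6]
  pop 2: indeg[3]->1; indeg[4]->1; indeg[5]->2; indeg[7]->1 | ready=[6] | order so far=[2]
  pop 6: indeg[0]->2; indeg[1]->0; indeg[4]->0; indeg[5]->1 | ready=[1, 4] | order so far=[2, 6]
  pop 1: indeg[0]->1 | ready=[4] | order so far=[2, 6, 1]
  pop 4: indeg[5]->0 | ready=[5] | order so far=[2, 6, 1, 4]
  pop 5: indeg[0]->0 | ready=[0] | order so far=[2, 6, 1, 4, 5]
  pop 0: indeg[3]->0; indeg[7]->0 | ready=[3, 7] | order so far=[2, 6, 1, 4, 5, 0]
  pop 3: no out-edges | ready=[7] | order so far=[2, 6, 1, 4, 5, 0, 3]
  pop 7: no out-edges | ready=[] | order so far=[2, 6, 1, 4, 5, 0, 3, 7]
New canonical toposort: [2, 6, 1, 4, 5, 0, 3, 7]
Compare positions:
  Node 0: index 6 -> 5 (moved)
  Node 1: index 3 -> 2 (moved)
  Node 2: index 0 -> 0 (same)
  Node 3: index 1 -> 6 (moved)
  Node 4: index 4 -> 3 (moved)
  Node 5: index 5 -> 4 (moved)
  Node 6: index 2 -> 1 (moved)
  Node 7: index 7 -> 7 (same)
Nodes that changed position: 0 1 3 4 5 6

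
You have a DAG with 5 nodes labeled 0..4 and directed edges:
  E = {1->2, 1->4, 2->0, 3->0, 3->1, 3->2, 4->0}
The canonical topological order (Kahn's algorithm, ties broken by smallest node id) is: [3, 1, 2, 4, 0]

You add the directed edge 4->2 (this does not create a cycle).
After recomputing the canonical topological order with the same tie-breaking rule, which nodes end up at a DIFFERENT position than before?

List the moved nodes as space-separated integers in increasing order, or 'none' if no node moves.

Old toposort: [3, 1, 2, 4, 0]
Added edge 4->2
Recompute Kahn (smallest-id tiebreak):
  initial in-degrees: [3, 1, 3, 0, 1]
  ready (indeg=0): [3]
  pop 3: indeg[0]->2; indeg[1]->0; indeg[2]->2 | ready=[1] | order so far=[3]
  pop 1: indeg[2]->1; indeg[4]->0 | ready=[4] | order so far=[3, 1]
  pop 4: indeg[0]->1; indeg[2]->0 | ready=[2] | order so far=[3, 1, 4]
  pop 2: indeg[0]->0 | ready=[0] | order so far=[3, 1, 4, 2]
  pop 0: no out-edges | ready=[] | order so far=[3, 1, 4, 2, 0]
New canonical toposort: [3, 1, 4, 2, 0]
Compare positions:
  Node 0: index 4 -> 4 (same)
  Node 1: index 1 -> 1 (same)
  Node 2: index 2 -> 3 (moved)
  Node 3: index 0 -> 0 (same)
  Node 4: index 3 -> 2 (moved)
Nodes that changed position: 2 4

Answer: 2 4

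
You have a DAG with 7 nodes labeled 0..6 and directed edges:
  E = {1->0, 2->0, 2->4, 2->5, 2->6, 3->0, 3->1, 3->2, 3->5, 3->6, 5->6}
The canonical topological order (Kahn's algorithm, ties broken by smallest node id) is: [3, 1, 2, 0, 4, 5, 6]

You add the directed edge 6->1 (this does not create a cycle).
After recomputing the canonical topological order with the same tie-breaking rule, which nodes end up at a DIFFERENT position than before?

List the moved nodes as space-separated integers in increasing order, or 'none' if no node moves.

Old toposort: [3, 1, 2, 0, 4, 5, 6]
Added edge 6->1
Recompute Kahn (smallest-id tiebreak):
  initial in-degrees: [3, 2, 1, 0, 1, 2, 3]
  ready (indeg=0): [3]
  pop 3: indeg[0]->2; indeg[1]->1; indeg[2]->0; indeg[5]->1; indeg[6]->2 | ready=[2] | order so far=[3]
  pop 2: indeg[0]->1; indeg[4]->0; indeg[5]->0; indeg[6]->1 | ready=[4, 5] | order so far=[3, 2]
  pop 4: no out-edges | ready=[5] | order so far=[3, 2, 4]
  pop 5: indeg[6]->0 | ready=[6] | order so far=[3, 2, 4, 5]
  pop 6: indeg[1]->0 | ready=[1] | order so far=[3, 2, 4, 5, 6]
  pop 1: indeg[0]->0 | ready=[0] | order so far=[3, 2, 4, 5, 6, 1]
  pop 0: no out-edges | ready=[] | order so far=[3, 2, 4, 5, 6, 1, 0]
New canonical toposort: [3, 2, 4, 5, 6, 1, 0]
Compare positions:
  Node 0: index 3 -> 6 (moved)
  Node 1: index 1 -> 5 (moved)
  Node 2: index 2 -> 1 (moved)
  Node 3: index 0 -> 0 (same)
  Node 4: index 4 -> 2 (moved)
  Node 5: index 5 -> 3 (moved)
  Node 6: index 6 -> 4 (moved)
Nodes that changed position: 0 1 2 4 5 6

Answer: 0 1 2 4 5 6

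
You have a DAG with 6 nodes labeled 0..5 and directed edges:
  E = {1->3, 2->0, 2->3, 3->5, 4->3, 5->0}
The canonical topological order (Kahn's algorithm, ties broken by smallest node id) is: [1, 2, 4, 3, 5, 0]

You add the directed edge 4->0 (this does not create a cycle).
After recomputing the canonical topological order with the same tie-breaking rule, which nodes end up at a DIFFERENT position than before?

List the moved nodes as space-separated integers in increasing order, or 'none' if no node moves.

Answer: none

Derivation:
Old toposort: [1, 2, 4, 3, 5, 0]
Added edge 4->0
Recompute Kahn (smallest-id tiebreak):
  initial in-degrees: [3, 0, 0, 3, 0, 1]
  ready (indeg=0): [1, 2, 4]
  pop 1: indeg[3]->2 | ready=[2, 4] | order so far=[1]
  pop 2: indeg[0]->2; indeg[3]->1 | ready=[4] | order so far=[1, 2]
  pop 4: indeg[0]->1; indeg[3]->0 | ready=[3] | order so far=[1, 2, 4]
  pop 3: indeg[5]->0 | ready=[5] | order so far=[1, 2, 4, 3]
  pop 5: indeg[0]->0 | ready=[0] | order so far=[1, 2, 4, 3, 5]
  pop 0: no out-edges | ready=[] | order so far=[1, 2, 4, 3, 5, 0]
New canonical toposort: [1, 2, 4, 3, 5, 0]
Compare positions:
  Node 0: index 5 -> 5 (same)
  Node 1: index 0 -> 0 (same)
  Node 2: index 1 -> 1 (same)
  Node 3: index 3 -> 3 (same)
  Node 4: index 2 -> 2 (same)
  Node 5: index 4 -> 4 (same)
Nodes that changed position: none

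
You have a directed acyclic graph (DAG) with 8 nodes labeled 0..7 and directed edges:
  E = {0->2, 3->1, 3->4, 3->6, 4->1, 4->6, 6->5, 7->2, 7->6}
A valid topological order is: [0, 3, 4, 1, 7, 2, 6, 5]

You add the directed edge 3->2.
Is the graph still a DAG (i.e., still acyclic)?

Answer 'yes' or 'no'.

Answer: yes

Derivation:
Given toposort: [0, 3, 4, 1, 7, 2, 6, 5]
Position of 3: index 1; position of 2: index 5
New edge 3->2: forward
Forward edge: respects the existing order. Still a DAG, same toposort still valid.
Still a DAG? yes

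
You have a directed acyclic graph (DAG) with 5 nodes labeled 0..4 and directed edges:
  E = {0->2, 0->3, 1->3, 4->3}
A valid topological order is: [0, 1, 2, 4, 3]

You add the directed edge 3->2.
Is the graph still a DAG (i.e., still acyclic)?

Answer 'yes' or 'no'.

Given toposort: [0, 1, 2, 4, 3]
Position of 3: index 4; position of 2: index 2
New edge 3->2: backward (u after v in old order)
Backward edge: old toposort is now invalid. Check if this creates a cycle.
Does 2 already reach 3? Reachable from 2: [2]. NO -> still a DAG (reorder needed).
Still a DAG? yes

Answer: yes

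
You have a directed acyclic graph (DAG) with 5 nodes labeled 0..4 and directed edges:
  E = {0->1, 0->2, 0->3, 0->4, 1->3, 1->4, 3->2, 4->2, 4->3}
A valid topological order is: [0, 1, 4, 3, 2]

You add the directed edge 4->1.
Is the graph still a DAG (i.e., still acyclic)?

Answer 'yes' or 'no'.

Given toposort: [0, 1, 4, 3, 2]
Position of 4: index 2; position of 1: index 1
New edge 4->1: backward (u after v in old order)
Backward edge: old toposort is now invalid. Check if this creates a cycle.
Does 1 already reach 4? Reachable from 1: [1, 2, 3, 4]. YES -> cycle!
Still a DAG? no

Answer: no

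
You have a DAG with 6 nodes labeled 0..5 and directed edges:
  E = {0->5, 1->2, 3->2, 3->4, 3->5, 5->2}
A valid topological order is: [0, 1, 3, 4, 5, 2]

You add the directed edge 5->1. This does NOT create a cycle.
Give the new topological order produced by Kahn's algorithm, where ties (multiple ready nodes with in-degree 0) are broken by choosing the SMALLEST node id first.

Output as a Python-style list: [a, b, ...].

Answer: [0, 3, 4, 5, 1, 2]

Derivation:
Old toposort: [0, 1, 3, 4, 5, 2]
Added edge: 5->1
Position of 5 (4) > position of 1 (1). Must reorder: 5 must now come before 1.
Run Kahn's algorithm (break ties by smallest node id):
  initial in-degrees: [0, 1, 3, 0, 1, 2]
  ready (indeg=0): [0, 3]
  pop 0: indeg[5]->1 | ready=[3] | order so far=[0]
  pop 3: indeg[2]->2; indeg[4]->0; indeg[5]->0 | ready=[4, 5] | order so far=[0, 3]
  pop 4: no out-edges | ready=[5] | order so far=[0, 3, 4]
  pop 5: indeg[1]->0; indeg[2]->1 | ready=[1] | order so far=[0, 3, 4, 5]
  pop 1: indeg[2]->0 | ready=[2] | order so far=[0, 3, 4, 5, 1]
  pop 2: no out-edges | ready=[] | order so far=[0, 3, 4, 5, 1, 2]
  Result: [0, 3, 4, 5, 1, 2]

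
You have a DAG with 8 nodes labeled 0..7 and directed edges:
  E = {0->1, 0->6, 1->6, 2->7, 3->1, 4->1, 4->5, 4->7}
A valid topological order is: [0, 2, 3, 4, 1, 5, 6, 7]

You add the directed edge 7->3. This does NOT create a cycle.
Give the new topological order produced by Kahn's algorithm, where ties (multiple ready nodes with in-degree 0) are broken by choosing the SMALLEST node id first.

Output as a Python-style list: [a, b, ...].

Old toposort: [0, 2, 3, 4, 1, 5, 6, 7]
Added edge: 7->3
Position of 7 (7) > position of 3 (2). Must reorder: 7 must now come before 3.
Run Kahn's algorithm (break ties by smallest node id):
  initial in-degrees: [0, 3, 0, 1, 0, 1, 2, 2]
  ready (indeg=0): [0, 2, 4]
  pop 0: indeg[1]->2; indeg[6]->1 | ready=[2, 4] | order so far=[0]
  pop 2: indeg[7]->1 | ready=[4] | order so far=[0, 2]
  pop 4: indeg[1]->1; indeg[5]->0; indeg[7]->0 | ready=[5, 7] | order so far=[0, 2, 4]
  pop 5: no out-edges | ready=[7] | order so far=[0, 2, 4, 5]
  pop 7: indeg[3]->0 | ready=[3] | order so far=[0, 2, 4, 5, 7]
  pop 3: indeg[1]->0 | ready=[1] | order so far=[0, 2, 4, 5, 7, 3]
  pop 1: indeg[6]->0 | ready=[6] | order so far=[0, 2, 4, 5, 7, 3, 1]
  pop 6: no out-edges | ready=[] | order so far=[0, 2, 4, 5, 7, 3, 1, 6]
  Result: [0, 2, 4, 5, 7, 3, 1, 6]

Answer: [0, 2, 4, 5, 7, 3, 1, 6]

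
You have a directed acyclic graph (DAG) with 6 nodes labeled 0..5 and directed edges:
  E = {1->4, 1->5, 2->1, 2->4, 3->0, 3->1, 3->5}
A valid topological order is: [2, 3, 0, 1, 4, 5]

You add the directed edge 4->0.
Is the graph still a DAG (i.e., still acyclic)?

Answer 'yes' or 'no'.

Answer: yes

Derivation:
Given toposort: [2, 3, 0, 1, 4, 5]
Position of 4: index 4; position of 0: index 2
New edge 4->0: backward (u after v in old order)
Backward edge: old toposort is now invalid. Check if this creates a cycle.
Does 0 already reach 4? Reachable from 0: [0]. NO -> still a DAG (reorder needed).
Still a DAG? yes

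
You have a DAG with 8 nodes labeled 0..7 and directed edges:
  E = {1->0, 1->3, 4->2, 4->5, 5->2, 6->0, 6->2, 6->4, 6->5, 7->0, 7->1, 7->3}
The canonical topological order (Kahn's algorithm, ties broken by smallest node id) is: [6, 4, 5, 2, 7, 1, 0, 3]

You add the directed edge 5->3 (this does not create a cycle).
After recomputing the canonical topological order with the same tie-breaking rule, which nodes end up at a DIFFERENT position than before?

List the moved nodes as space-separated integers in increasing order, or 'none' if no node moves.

Answer: none

Derivation:
Old toposort: [6, 4, 5, 2, 7, 1, 0, 3]
Added edge 5->3
Recompute Kahn (smallest-id tiebreak):
  initial in-degrees: [3, 1, 3, 3, 1, 2, 0, 0]
  ready (indeg=0): [6, 7]
  pop 6: indeg[0]->2; indeg[2]->2; indeg[4]->0; indeg[5]->1 | ready=[4, 7] | order so far=[6]
  pop 4: indeg[2]->1; indeg[5]->0 | ready=[5, 7] | order so far=[6, 4]
  pop 5: indeg[2]->0; indeg[3]->2 | ready=[2, 7] | order so far=[6, 4, 5]
  pop 2: no out-edges | ready=[7] | order so far=[6, 4, 5, 2]
  pop 7: indeg[0]->1; indeg[1]->0; indeg[3]->1 | ready=[1] | order so far=[6, 4, 5, 2, 7]
  pop 1: indeg[0]->0; indeg[3]->0 | ready=[0, 3] | order so far=[6, 4, 5, 2, 7, 1]
  pop 0: no out-edges | ready=[3] | order so far=[6, 4, 5, 2, 7, 1, 0]
  pop 3: no out-edges | ready=[] | order so far=[6, 4, 5, 2, 7, 1, 0, 3]
New canonical toposort: [6, 4, 5, 2, 7, 1, 0, 3]
Compare positions:
  Node 0: index 6 -> 6 (same)
  Node 1: index 5 -> 5 (same)
  Node 2: index 3 -> 3 (same)
  Node 3: index 7 -> 7 (same)
  Node 4: index 1 -> 1 (same)
  Node 5: index 2 -> 2 (same)
  Node 6: index 0 -> 0 (same)
  Node 7: index 4 -> 4 (same)
Nodes that changed position: none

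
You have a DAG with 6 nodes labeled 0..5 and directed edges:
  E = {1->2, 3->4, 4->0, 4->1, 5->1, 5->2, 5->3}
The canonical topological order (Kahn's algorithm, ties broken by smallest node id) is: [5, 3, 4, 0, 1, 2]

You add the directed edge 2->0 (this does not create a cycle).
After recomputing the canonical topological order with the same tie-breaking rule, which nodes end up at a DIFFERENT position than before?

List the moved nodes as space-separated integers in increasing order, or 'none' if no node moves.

Answer: 0 1 2

Derivation:
Old toposort: [5, 3, 4, 0, 1, 2]
Added edge 2->0
Recompute Kahn (smallest-id tiebreak):
  initial in-degrees: [2, 2, 2, 1, 1, 0]
  ready (indeg=0): [5]
  pop 5: indeg[1]->1; indeg[2]->1; indeg[3]->0 | ready=[3] | order so far=[5]
  pop 3: indeg[4]->0 | ready=[4] | order so far=[5, 3]
  pop 4: indeg[0]->1; indeg[1]->0 | ready=[1] | order so far=[5, 3, 4]
  pop 1: indeg[2]->0 | ready=[2] | order so far=[5, 3, 4, 1]
  pop 2: indeg[0]->0 | ready=[0] | order so far=[5, 3, 4, 1, 2]
  pop 0: no out-edges | ready=[] | order so far=[5, 3, 4, 1, 2, 0]
New canonical toposort: [5, 3, 4, 1, 2, 0]
Compare positions:
  Node 0: index 3 -> 5 (moved)
  Node 1: index 4 -> 3 (moved)
  Node 2: index 5 -> 4 (moved)
  Node 3: index 1 -> 1 (same)
  Node 4: index 2 -> 2 (same)
  Node 5: index 0 -> 0 (same)
Nodes that changed position: 0 1 2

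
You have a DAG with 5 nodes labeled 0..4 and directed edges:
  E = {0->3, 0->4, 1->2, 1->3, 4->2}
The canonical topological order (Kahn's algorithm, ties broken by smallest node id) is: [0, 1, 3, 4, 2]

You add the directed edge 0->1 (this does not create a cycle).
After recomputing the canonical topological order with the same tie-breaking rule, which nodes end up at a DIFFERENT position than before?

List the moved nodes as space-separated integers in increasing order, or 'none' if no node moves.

Answer: none

Derivation:
Old toposort: [0, 1, 3, 4, 2]
Added edge 0->1
Recompute Kahn (smallest-id tiebreak):
  initial in-degrees: [0, 1, 2, 2, 1]
  ready (indeg=0): [0]
  pop 0: indeg[1]->0; indeg[3]->1; indeg[4]->0 | ready=[1, 4] | order so far=[0]
  pop 1: indeg[2]->1; indeg[3]->0 | ready=[3, 4] | order so far=[0, 1]
  pop 3: no out-edges | ready=[4] | order so far=[0, 1, 3]
  pop 4: indeg[2]->0 | ready=[2] | order so far=[0, 1, 3, 4]
  pop 2: no out-edges | ready=[] | order so far=[0, 1, 3, 4, 2]
New canonical toposort: [0, 1, 3, 4, 2]
Compare positions:
  Node 0: index 0 -> 0 (same)
  Node 1: index 1 -> 1 (same)
  Node 2: index 4 -> 4 (same)
  Node 3: index 2 -> 2 (same)
  Node 4: index 3 -> 3 (same)
Nodes that changed position: none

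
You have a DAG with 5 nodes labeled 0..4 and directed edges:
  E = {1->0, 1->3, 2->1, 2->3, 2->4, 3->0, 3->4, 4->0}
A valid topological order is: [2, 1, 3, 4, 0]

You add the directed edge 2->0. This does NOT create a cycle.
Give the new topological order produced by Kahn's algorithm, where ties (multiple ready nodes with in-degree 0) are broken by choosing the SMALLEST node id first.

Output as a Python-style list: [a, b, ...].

Answer: [2, 1, 3, 4, 0]

Derivation:
Old toposort: [2, 1, 3, 4, 0]
Added edge: 2->0
Position of 2 (0) < position of 0 (4). Old order still valid.
Run Kahn's algorithm (break ties by smallest node id):
  initial in-degrees: [4, 1, 0, 2, 2]
  ready (indeg=0): [2]
  pop 2: indeg[0]->3; indeg[1]->0; indeg[3]->1; indeg[4]->1 | ready=[1] | order so far=[2]
  pop 1: indeg[0]->2; indeg[3]->0 | ready=[3] | order so far=[2, 1]
  pop 3: indeg[0]->1; indeg[4]->0 | ready=[4] | order so far=[2, 1, 3]
  pop 4: indeg[0]->0 | ready=[0] | order so far=[2, 1, 3, 4]
  pop 0: no out-edges | ready=[] | order so far=[2, 1, 3, 4, 0]
  Result: [2, 1, 3, 4, 0]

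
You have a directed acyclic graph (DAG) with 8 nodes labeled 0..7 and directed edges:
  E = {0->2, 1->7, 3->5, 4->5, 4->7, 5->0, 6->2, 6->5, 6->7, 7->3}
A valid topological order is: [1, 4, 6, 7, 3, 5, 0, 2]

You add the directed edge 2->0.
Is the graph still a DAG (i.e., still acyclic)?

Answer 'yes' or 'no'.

Answer: no

Derivation:
Given toposort: [1, 4, 6, 7, 3, 5, 0, 2]
Position of 2: index 7; position of 0: index 6
New edge 2->0: backward (u after v in old order)
Backward edge: old toposort is now invalid. Check if this creates a cycle.
Does 0 already reach 2? Reachable from 0: [0, 2]. YES -> cycle!
Still a DAG? no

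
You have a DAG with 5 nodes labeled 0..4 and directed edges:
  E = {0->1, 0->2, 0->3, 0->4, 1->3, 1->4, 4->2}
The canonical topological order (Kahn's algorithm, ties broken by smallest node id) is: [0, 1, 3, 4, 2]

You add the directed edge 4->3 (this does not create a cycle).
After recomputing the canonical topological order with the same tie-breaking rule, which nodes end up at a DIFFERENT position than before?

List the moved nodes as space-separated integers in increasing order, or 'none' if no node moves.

Old toposort: [0, 1, 3, 4, 2]
Added edge 4->3
Recompute Kahn (smallest-id tiebreak):
  initial in-degrees: [0, 1, 2, 3, 2]
  ready (indeg=0): [0]
  pop 0: indeg[1]->0; indeg[2]->1; indeg[3]->2; indeg[4]->1 | ready=[1] | order so far=[0]
  pop 1: indeg[3]->1; indeg[4]->0 | ready=[4] | order so far=[0, 1]
  pop 4: indeg[2]->0; indeg[3]->0 | ready=[2, 3] | order so far=[0, 1, 4]
  pop 2: no out-edges | ready=[3] | order so far=[0, 1, 4, 2]
  pop 3: no out-edges | ready=[] | order so far=[0, 1, 4, 2, 3]
New canonical toposort: [0, 1, 4, 2, 3]
Compare positions:
  Node 0: index 0 -> 0 (same)
  Node 1: index 1 -> 1 (same)
  Node 2: index 4 -> 3 (moved)
  Node 3: index 2 -> 4 (moved)
  Node 4: index 3 -> 2 (moved)
Nodes that changed position: 2 3 4

Answer: 2 3 4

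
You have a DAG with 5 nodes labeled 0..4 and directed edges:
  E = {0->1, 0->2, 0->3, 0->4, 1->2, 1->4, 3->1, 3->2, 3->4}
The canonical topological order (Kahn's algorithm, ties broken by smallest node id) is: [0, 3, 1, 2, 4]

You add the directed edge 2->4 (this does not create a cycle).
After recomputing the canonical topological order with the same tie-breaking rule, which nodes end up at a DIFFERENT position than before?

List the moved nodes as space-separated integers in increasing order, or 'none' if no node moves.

Old toposort: [0, 3, 1, 2, 4]
Added edge 2->4
Recompute Kahn (smallest-id tiebreak):
  initial in-degrees: [0, 2, 3, 1, 4]
  ready (indeg=0): [0]
  pop 0: indeg[1]->1; indeg[2]->2; indeg[3]->0; indeg[4]->3 | ready=[3] | order so far=[0]
  pop 3: indeg[1]->0; indeg[2]->1; indeg[4]->2 | ready=[1] | order so far=[0, 3]
  pop 1: indeg[2]->0; indeg[4]->1 | ready=[2] | order so far=[0, 3, 1]
  pop 2: indeg[4]->0 | ready=[4] | order so far=[0, 3, 1, 2]
  pop 4: no out-edges | ready=[] | order so far=[0, 3, 1, 2, 4]
New canonical toposort: [0, 3, 1, 2, 4]
Compare positions:
  Node 0: index 0 -> 0 (same)
  Node 1: index 2 -> 2 (same)
  Node 2: index 3 -> 3 (same)
  Node 3: index 1 -> 1 (same)
  Node 4: index 4 -> 4 (same)
Nodes that changed position: none

Answer: none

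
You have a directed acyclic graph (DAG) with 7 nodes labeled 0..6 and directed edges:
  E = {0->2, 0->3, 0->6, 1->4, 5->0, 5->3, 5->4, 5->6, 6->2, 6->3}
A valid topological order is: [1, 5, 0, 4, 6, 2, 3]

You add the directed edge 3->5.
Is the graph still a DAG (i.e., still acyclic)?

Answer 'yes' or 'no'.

Given toposort: [1, 5, 0, 4, 6, 2, 3]
Position of 3: index 6; position of 5: index 1
New edge 3->5: backward (u after v in old order)
Backward edge: old toposort is now invalid. Check if this creates a cycle.
Does 5 already reach 3? Reachable from 5: [0, 2, 3, 4, 5, 6]. YES -> cycle!
Still a DAG? no

Answer: no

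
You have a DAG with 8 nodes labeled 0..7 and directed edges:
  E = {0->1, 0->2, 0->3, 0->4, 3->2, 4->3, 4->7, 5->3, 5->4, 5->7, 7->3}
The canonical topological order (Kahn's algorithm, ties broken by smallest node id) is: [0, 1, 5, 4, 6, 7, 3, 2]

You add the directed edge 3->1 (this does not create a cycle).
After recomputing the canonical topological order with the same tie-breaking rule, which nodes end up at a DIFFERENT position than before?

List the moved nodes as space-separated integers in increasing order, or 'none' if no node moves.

Old toposort: [0, 1, 5, 4, 6, 7, 3, 2]
Added edge 3->1
Recompute Kahn (smallest-id tiebreak):
  initial in-degrees: [0, 2, 2, 4, 2, 0, 0, 2]
  ready (indeg=0): [0, 5, 6]
  pop 0: indeg[1]->1; indeg[2]->1; indeg[3]->3; indeg[4]->1 | ready=[5, 6] | order so far=[0]
  pop 5: indeg[3]->2; indeg[4]->0; indeg[7]->1 | ready=[4, 6] | order so far=[0, 5]
  pop 4: indeg[3]->1; indeg[7]->0 | ready=[6, 7] | order so far=[0, 5, 4]
  pop 6: no out-edges | ready=[7] | order so far=[0, 5, 4, 6]
  pop 7: indeg[3]->0 | ready=[3] | order so far=[0, 5, 4, 6, 7]
  pop 3: indeg[1]->0; indeg[2]->0 | ready=[1, 2] | order so far=[0, 5, 4, 6, 7, 3]
  pop 1: no out-edges | ready=[2] | order so far=[0, 5, 4, 6, 7, 3, 1]
  pop 2: no out-edges | ready=[] | order so far=[0, 5, 4, 6, 7, 3, 1, 2]
New canonical toposort: [0, 5, 4, 6, 7, 3, 1, 2]
Compare positions:
  Node 0: index 0 -> 0 (same)
  Node 1: index 1 -> 6 (moved)
  Node 2: index 7 -> 7 (same)
  Node 3: index 6 -> 5 (moved)
  Node 4: index 3 -> 2 (moved)
  Node 5: index 2 -> 1 (moved)
  Node 6: index 4 -> 3 (moved)
  Node 7: index 5 -> 4 (moved)
Nodes that changed position: 1 3 4 5 6 7

Answer: 1 3 4 5 6 7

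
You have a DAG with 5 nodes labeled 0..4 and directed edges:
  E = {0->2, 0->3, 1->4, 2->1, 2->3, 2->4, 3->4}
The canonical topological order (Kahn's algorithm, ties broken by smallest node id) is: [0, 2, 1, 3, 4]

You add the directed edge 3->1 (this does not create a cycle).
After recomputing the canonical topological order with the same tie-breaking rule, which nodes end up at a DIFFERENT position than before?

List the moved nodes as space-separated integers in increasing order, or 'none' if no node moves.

Answer: 1 3

Derivation:
Old toposort: [0, 2, 1, 3, 4]
Added edge 3->1
Recompute Kahn (smallest-id tiebreak):
  initial in-degrees: [0, 2, 1, 2, 3]
  ready (indeg=0): [0]
  pop 0: indeg[2]->0; indeg[3]->1 | ready=[2] | order so far=[0]
  pop 2: indeg[1]->1; indeg[3]->0; indeg[4]->2 | ready=[3] | order so far=[0, 2]
  pop 3: indeg[1]->0; indeg[4]->1 | ready=[1] | order so far=[0, 2, 3]
  pop 1: indeg[4]->0 | ready=[4] | order so far=[0, 2, 3, 1]
  pop 4: no out-edges | ready=[] | order so far=[0, 2, 3, 1, 4]
New canonical toposort: [0, 2, 3, 1, 4]
Compare positions:
  Node 0: index 0 -> 0 (same)
  Node 1: index 2 -> 3 (moved)
  Node 2: index 1 -> 1 (same)
  Node 3: index 3 -> 2 (moved)
  Node 4: index 4 -> 4 (same)
Nodes that changed position: 1 3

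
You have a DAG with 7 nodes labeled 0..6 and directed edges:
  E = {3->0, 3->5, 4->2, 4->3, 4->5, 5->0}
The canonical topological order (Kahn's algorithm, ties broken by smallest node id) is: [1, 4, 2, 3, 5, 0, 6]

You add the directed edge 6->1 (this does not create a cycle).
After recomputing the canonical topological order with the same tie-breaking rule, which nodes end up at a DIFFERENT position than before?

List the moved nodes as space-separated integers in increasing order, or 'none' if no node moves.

Answer: 0 1 2 3 4 5 6

Derivation:
Old toposort: [1, 4, 2, 3, 5, 0, 6]
Added edge 6->1
Recompute Kahn (smallest-id tiebreak):
  initial in-degrees: [2, 1, 1, 1, 0, 2, 0]
  ready (indeg=0): [4, 6]
  pop 4: indeg[2]->0; indeg[3]->0; indeg[5]->1 | ready=[2, 3, 6] | order so far=[4]
  pop 2: no out-edges | ready=[3, 6] | order so far=[4, 2]
  pop 3: indeg[0]->1; indeg[5]->0 | ready=[5, 6] | order so far=[4, 2, 3]
  pop 5: indeg[0]->0 | ready=[0, 6] | order so far=[4, 2, 3, 5]
  pop 0: no out-edges | ready=[6] | order so far=[4, 2, 3, 5, 0]
  pop 6: indeg[1]->0 | ready=[1] | order so far=[4, 2, 3, 5, 0, 6]
  pop 1: no out-edges | ready=[] | order so far=[4, 2, 3, 5, 0, 6, 1]
New canonical toposort: [4, 2, 3, 5, 0, 6, 1]
Compare positions:
  Node 0: index 5 -> 4 (moved)
  Node 1: index 0 -> 6 (moved)
  Node 2: index 2 -> 1 (moved)
  Node 3: index 3 -> 2 (moved)
  Node 4: index 1 -> 0 (moved)
  Node 5: index 4 -> 3 (moved)
  Node 6: index 6 -> 5 (moved)
Nodes that changed position: 0 1 2 3 4 5 6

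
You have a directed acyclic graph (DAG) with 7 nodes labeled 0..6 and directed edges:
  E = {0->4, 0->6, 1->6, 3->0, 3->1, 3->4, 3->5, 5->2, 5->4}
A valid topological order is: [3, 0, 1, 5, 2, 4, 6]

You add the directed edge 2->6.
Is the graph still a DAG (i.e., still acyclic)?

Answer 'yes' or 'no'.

Given toposort: [3, 0, 1, 5, 2, 4, 6]
Position of 2: index 4; position of 6: index 6
New edge 2->6: forward
Forward edge: respects the existing order. Still a DAG, same toposort still valid.
Still a DAG? yes

Answer: yes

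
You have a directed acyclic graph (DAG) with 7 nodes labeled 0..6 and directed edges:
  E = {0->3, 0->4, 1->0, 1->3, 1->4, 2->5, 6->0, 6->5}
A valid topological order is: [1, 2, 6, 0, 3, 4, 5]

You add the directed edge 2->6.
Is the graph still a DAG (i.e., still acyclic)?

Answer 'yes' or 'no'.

Given toposort: [1, 2, 6, 0, 3, 4, 5]
Position of 2: index 1; position of 6: index 2
New edge 2->6: forward
Forward edge: respects the existing order. Still a DAG, same toposort still valid.
Still a DAG? yes

Answer: yes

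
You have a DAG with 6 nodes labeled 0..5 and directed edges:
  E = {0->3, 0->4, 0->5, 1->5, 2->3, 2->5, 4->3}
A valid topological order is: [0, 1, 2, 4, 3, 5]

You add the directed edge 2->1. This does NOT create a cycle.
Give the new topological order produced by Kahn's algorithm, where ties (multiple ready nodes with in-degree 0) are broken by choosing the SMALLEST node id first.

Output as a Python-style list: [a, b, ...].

Answer: [0, 2, 1, 4, 3, 5]

Derivation:
Old toposort: [0, 1, 2, 4, 3, 5]
Added edge: 2->1
Position of 2 (2) > position of 1 (1). Must reorder: 2 must now come before 1.
Run Kahn's algorithm (break ties by smallest node id):
  initial in-degrees: [0, 1, 0, 3, 1, 3]
  ready (indeg=0): [0, 2]
  pop 0: indeg[3]->2; indeg[4]->0; indeg[5]->2 | ready=[2, 4] | order so far=[0]
  pop 2: indeg[1]->0; indeg[3]->1; indeg[5]->1 | ready=[1, 4] | order so far=[0, 2]
  pop 1: indeg[5]->0 | ready=[4, 5] | order so far=[0, 2, 1]
  pop 4: indeg[3]->0 | ready=[3, 5] | order so far=[0, 2, 1, 4]
  pop 3: no out-edges | ready=[5] | order so far=[0, 2, 1, 4, 3]
  pop 5: no out-edges | ready=[] | order so far=[0, 2, 1, 4, 3, 5]
  Result: [0, 2, 1, 4, 3, 5]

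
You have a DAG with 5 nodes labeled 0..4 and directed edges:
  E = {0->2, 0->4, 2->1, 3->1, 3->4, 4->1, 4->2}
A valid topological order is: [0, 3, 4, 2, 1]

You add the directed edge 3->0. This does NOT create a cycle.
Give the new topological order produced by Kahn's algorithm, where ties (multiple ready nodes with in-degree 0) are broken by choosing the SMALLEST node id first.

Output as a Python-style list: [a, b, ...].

Answer: [3, 0, 4, 2, 1]

Derivation:
Old toposort: [0, 3, 4, 2, 1]
Added edge: 3->0
Position of 3 (1) > position of 0 (0). Must reorder: 3 must now come before 0.
Run Kahn's algorithm (break ties by smallest node id):
  initial in-degrees: [1, 3, 2, 0, 2]
  ready (indeg=0): [3]
  pop 3: indeg[0]->0; indeg[1]->2; indeg[4]->1 | ready=[0] | order so far=[3]
  pop 0: indeg[2]->1; indeg[4]->0 | ready=[4] | order so far=[3, 0]
  pop 4: indeg[1]->1; indeg[2]->0 | ready=[2] | order so far=[3, 0, 4]
  pop 2: indeg[1]->0 | ready=[1] | order so far=[3, 0, 4, 2]
  pop 1: no out-edges | ready=[] | order so far=[3, 0, 4, 2, 1]
  Result: [3, 0, 4, 2, 1]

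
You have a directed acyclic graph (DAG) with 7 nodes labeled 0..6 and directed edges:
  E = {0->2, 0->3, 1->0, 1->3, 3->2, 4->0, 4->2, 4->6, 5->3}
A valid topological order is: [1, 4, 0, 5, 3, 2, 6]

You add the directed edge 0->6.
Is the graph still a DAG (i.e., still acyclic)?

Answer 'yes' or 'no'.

Answer: yes

Derivation:
Given toposort: [1, 4, 0, 5, 3, 2, 6]
Position of 0: index 2; position of 6: index 6
New edge 0->6: forward
Forward edge: respects the existing order. Still a DAG, same toposort still valid.
Still a DAG? yes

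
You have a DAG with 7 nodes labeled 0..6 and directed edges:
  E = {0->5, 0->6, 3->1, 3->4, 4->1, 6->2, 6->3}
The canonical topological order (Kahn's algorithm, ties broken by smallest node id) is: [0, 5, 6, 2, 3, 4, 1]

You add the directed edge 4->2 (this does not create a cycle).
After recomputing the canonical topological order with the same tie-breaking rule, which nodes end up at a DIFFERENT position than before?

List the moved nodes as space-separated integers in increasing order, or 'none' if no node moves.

Old toposort: [0, 5, 6, 2, 3, 4, 1]
Added edge 4->2
Recompute Kahn (smallest-id tiebreak):
  initial in-degrees: [0, 2, 2, 1, 1, 1, 1]
  ready (indeg=0): [0]
  pop 0: indeg[5]->0; indeg[6]->0 | ready=[5, 6] | order so far=[0]
  pop 5: no out-edges | ready=[6] | order so far=[0, 5]
  pop 6: indeg[2]->1; indeg[3]->0 | ready=[3] | order so far=[0, 5, 6]
  pop 3: indeg[1]->1; indeg[4]->0 | ready=[4] | order so far=[0, 5, 6, 3]
  pop 4: indeg[1]->0; indeg[2]->0 | ready=[1, 2] | order so far=[0, 5, 6, 3, 4]
  pop 1: no out-edges | ready=[2] | order so far=[0, 5, 6, 3, 4, 1]
  pop 2: no out-edges | ready=[] | order so far=[0, 5, 6, 3, 4, 1, 2]
New canonical toposort: [0, 5, 6, 3, 4, 1, 2]
Compare positions:
  Node 0: index 0 -> 0 (same)
  Node 1: index 6 -> 5 (moved)
  Node 2: index 3 -> 6 (moved)
  Node 3: index 4 -> 3 (moved)
  Node 4: index 5 -> 4 (moved)
  Node 5: index 1 -> 1 (same)
  Node 6: index 2 -> 2 (same)
Nodes that changed position: 1 2 3 4

Answer: 1 2 3 4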